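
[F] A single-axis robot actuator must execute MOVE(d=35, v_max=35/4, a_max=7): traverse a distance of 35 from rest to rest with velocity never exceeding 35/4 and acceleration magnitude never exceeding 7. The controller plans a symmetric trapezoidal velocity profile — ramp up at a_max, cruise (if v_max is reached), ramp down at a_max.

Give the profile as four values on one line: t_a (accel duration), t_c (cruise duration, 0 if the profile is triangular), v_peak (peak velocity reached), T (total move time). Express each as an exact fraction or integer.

vₘ²/aₘ = (35/4)²/7 = 175/16
35 ≥ 175/16 → trapezoidal
t_a = (35/4)/7 = 5/4; v_peak = 35/4
d_cruise = 35 − 175/16 = 385/16; t_c = (385/16)/(35/4) = 11/4
T = 2·5/4 + 11/4 = 21/4

t_a=5/4 t_c=11/4 v_peak=35/4 T=21/4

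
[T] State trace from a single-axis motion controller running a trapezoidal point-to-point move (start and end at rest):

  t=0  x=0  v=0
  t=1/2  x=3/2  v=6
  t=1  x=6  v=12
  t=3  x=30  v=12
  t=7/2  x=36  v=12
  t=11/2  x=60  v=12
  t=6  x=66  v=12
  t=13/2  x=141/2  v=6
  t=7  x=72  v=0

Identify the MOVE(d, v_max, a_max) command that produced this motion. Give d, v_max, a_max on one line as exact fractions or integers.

d=72 v_max=12 a_max=12

final state: t=7, x=72, v=0 → d = 72
a_max = (6−0)/(1/2−0) = 12
max v = 12 over t∈[1,6] → v_max = 12
check: 12·(1+5) = 72 ✓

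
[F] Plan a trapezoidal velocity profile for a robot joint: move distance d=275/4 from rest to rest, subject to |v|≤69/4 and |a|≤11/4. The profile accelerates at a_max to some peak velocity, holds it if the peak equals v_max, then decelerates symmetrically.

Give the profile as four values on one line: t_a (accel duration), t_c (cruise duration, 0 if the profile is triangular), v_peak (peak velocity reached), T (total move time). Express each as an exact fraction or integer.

t_a=5 t_c=0 v_peak=55/4 T=10

v_max²/a_max = (69/4)²/(11/4) = 4761/44
275/4 < 4761/44 → triangular
v_peak = √(275/4·11/4) = √(3025/16) = 55/4
t_a = (55/4)/(11/4) = 5; t_c = 0
T = 2·5 = 10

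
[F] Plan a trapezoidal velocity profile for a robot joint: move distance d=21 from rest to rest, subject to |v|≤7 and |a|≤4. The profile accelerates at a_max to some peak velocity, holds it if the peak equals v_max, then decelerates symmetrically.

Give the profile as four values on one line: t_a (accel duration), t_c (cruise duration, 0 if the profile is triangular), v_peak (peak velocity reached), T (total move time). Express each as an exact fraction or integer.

v_max²/a_max = 7²/4 = 49/4
21 ≥ 49/4 so v_max reached
t_a = 7/4; v_peak = 7
d_cruise = 21 − 49/4 = 35/4; t_c = (35/4)/7 = 5/4
T = 2·7/4 + 5/4 = 19/4

t_a=7/4 t_c=5/4 v_peak=7 T=19/4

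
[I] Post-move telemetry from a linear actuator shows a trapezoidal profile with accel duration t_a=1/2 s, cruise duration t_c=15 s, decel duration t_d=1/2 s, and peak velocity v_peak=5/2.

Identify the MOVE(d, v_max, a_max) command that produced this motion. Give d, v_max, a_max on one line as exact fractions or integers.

a_max = (5/2)/(1/2) = 5
d_a = ½·5/2·1/2 = 5/8; d_c = 5/2·15 = 75/2
d = 2·5/8 + 75/2 = 155/4
t_c = 15 > 0 ⇒ limit active, v_max = 5/2

d=155/4 v_max=5/2 a_max=5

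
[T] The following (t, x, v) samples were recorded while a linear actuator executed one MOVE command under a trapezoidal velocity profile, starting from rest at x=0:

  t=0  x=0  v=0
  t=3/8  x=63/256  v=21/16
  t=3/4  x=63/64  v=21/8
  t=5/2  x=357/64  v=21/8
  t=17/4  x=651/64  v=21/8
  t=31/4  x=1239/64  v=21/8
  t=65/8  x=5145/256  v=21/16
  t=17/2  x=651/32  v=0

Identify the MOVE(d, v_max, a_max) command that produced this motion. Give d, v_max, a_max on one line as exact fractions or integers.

d=651/32 v_max=21/8 a_max=7/2

final state: t=17/2, x=651/32, v=0 → d = 651/32
a_max = (21/16−0)/(3/8−0) = 7/2
max v = 21/8 over t∈[3/4,31/4] → v_max = 21/8
check: 21/8·(3/4+7) = 651/32 ✓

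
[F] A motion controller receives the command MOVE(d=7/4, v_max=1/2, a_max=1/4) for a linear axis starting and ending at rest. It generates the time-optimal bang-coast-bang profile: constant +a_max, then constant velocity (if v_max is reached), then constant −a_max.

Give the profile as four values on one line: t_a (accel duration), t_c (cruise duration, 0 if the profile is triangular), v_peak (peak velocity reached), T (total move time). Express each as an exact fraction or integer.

t_a=2 t_c=3/2 v_peak=1/2 T=11/2

v_max²/a_max = (1/2)²/(1/4) = 1
7/4 ≥ 1 so v_max reached
t_a = (1/2)/(1/4) = 2; v_peak = 1/2
d_cruise = 7/4 − 1 = 3/4; t_c = (3/4)/(1/2) = 3/2
T = 2·2 + 3/2 = 11/2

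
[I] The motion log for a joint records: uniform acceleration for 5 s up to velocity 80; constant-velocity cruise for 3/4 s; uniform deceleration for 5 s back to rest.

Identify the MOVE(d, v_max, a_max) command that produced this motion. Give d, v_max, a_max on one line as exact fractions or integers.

a_max = 80/5 = 16
d_a = ½·80·5 = 200; d_c = 80·3/4 = 60
d = 2·200 + 60 = 460
t_c = 3/4 > 0 ⇒ limit active, v_max = 80

d=460 v_max=80 a_max=16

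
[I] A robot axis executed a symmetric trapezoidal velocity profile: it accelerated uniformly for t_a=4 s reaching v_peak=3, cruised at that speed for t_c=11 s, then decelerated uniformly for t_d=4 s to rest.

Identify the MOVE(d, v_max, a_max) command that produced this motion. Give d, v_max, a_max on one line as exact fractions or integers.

d=45 v_max=3 a_max=3/4

a_max = 3/4
d_a = ½·3·4 = 6; d_c = 3·11 = 33
d = 2·6 + 33 = 45
t_c = 11 > 0 → v_max = v_peak = 3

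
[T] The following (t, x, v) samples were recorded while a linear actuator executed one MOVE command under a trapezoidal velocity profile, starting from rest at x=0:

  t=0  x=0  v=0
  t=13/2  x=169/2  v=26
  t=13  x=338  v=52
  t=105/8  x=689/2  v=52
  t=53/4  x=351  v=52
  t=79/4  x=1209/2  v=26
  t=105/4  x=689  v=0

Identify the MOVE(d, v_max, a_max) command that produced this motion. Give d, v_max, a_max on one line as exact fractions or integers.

d=689 v_max=52 a_max=4

final state: t=105/4, x=689, v=0 → d = 689
a_max = (26−0)/(13/2−0) = 4
max v = 52 over t∈[13,53/4] → v_max = 52
check: 52·(13+1/4) = 689 ✓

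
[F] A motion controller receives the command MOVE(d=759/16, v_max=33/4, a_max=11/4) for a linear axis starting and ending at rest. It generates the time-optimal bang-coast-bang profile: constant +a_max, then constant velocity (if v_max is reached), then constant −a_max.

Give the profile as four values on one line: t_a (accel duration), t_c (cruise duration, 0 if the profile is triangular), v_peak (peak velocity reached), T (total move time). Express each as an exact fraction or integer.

t_a=3 t_c=11/4 v_peak=33/4 T=35/4

v_max²/a_max = (33/4)²/(11/4) = 99/4
759/16 ≥ 99/4 so v_max reached
t_a = (33/4)/(11/4) = 3; v_peak = 33/4
d_cruise = 759/16 − 99/4 = 363/16; t_c = (363/16)/(33/4) = 11/4
T = 2·3 + 11/4 = 35/4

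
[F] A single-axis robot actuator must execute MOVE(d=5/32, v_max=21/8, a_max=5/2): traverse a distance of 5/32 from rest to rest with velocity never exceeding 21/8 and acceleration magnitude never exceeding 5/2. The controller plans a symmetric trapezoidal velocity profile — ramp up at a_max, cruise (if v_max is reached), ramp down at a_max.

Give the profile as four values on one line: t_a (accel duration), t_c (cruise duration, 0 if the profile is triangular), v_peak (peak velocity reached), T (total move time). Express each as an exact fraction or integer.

vₘ²/aₘ = (21/8)²/(5/2) = 441/160
5/32 < 441/160 ⇒ no cruise
v_peak = √(5/32·5/2) = √(25/64) = 5/8
t_a = (5/8)/(5/2) = 1/4; t_c = 0
T = 2·1/4 = 1/2

t_a=1/4 t_c=0 v_peak=5/8 T=1/2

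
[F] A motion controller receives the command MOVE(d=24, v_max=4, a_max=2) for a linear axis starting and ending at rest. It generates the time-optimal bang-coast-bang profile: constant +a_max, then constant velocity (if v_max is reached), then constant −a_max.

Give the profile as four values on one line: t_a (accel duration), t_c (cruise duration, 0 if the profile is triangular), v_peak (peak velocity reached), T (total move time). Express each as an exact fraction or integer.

t_a=2 t_c=4 v_peak=4 T=8

(v_max)²/a_max = 4²/2 = 8
24 ≥ 8 so v_max reached
t_a = 4/2 = 2; v_peak = 4
d_cruise = 24 − 8 = 16; t_c = 16/4 = 4
T = 2·2 + 4 = 8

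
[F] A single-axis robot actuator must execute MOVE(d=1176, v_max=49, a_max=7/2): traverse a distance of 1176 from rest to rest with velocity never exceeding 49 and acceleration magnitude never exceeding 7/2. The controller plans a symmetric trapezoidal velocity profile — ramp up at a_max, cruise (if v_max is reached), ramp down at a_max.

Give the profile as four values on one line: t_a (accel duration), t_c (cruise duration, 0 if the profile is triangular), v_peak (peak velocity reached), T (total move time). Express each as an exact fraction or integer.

v_max²/a_max = 49²/(7/2) = 686
1176 ≥ 686 → trapezoidal
t_a = 49/(7/2) = 14; v_peak = 49
d_cruise = 1176 − 686 = 490; t_c = 490/49 = 10
T = 2·14 + 10 = 38

t_a=14 t_c=10 v_peak=49 T=38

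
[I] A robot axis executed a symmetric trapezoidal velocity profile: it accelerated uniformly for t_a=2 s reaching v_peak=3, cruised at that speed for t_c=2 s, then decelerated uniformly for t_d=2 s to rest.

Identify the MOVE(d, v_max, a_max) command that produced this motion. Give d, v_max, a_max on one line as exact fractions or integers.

d=12 v_max=3 a_max=3/2

a_max = 3/2
d_a = ½·3·2 = 3; d_c = 3·2 = 6
d = 2·3 + 6 = 12
t_c = 2 > 0 so v_max = 3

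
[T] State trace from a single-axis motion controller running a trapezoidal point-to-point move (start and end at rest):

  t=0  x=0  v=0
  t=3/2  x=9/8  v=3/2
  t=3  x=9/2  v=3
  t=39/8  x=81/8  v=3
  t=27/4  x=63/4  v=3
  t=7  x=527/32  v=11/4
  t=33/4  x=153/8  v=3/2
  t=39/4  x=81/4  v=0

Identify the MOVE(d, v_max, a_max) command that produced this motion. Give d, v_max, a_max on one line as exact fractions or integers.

final state: t=39/4, x=81/4, v=0 → d = 81/4
a_max = (3/2−0)/(3/2−0) = 1
max v = 3 over t∈[3,27/4] → v_max = 3
check: 3·(3+15/4) = 81/4 ✓

d=81/4 v_max=3 a_max=1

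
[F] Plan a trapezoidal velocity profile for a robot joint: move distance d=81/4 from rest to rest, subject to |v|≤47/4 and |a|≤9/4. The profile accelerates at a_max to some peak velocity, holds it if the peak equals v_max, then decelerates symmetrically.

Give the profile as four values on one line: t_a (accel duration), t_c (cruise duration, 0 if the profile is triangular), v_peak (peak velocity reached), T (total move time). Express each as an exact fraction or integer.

(v_max)²/a_max = (47/4)²/(9/4) = 2209/36
81/4 < 2209/36 so t_c = 0
v_peak = √(81/4·9/4) = √(729/16) = 27/4
t_a = (27/4)/(9/4) = 3; t_c = 0
T = 2·3 = 6

t_a=3 t_c=0 v_peak=27/4 T=6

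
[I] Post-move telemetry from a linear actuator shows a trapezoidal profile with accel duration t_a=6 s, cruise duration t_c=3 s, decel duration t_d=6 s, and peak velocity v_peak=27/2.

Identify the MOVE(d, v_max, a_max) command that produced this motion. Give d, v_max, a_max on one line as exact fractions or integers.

d=243/2 v_max=27/2 a_max=9/4

a_max = (27/2)/6 = 9/4
d_a = ½·27/2·6 = 81/2; d_c = 27/2·3 = 81/2
d = 2·81/2 + 81/2 = 243/2
t_c = 3 > 0 ⇒ limit active, v_max = 27/2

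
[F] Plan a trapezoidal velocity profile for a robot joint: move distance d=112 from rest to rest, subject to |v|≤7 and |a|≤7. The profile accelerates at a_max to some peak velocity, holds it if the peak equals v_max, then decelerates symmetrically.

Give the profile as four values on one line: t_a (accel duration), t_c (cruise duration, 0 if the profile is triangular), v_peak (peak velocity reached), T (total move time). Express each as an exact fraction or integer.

v_max²/a_max = 7²/7 = 7
112 ≥ 7 so v_max reached
t_a = 7/7 = 1; v_peak = 7
d_cruise = 112 − 7 = 105; t_c = 105/7 = 15
T = 2·1 + 15 = 17

t_a=1 t_c=15 v_peak=7 T=17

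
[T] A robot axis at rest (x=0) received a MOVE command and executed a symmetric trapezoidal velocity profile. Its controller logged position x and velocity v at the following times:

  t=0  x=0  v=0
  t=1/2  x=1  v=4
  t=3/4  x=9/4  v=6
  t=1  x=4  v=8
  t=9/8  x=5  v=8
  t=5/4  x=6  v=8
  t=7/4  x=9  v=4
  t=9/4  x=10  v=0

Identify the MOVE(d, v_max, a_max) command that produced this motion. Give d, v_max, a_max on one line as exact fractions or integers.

d=10 v_max=8 a_max=8

final state: t=9/4, x=10, v=0 → d = 10
a_max = (4−0)/(1/2−0) = 8
max v = 8 over t∈[1,5/4] → v_max = 8
check: 8·(1+1/4) = 10 ✓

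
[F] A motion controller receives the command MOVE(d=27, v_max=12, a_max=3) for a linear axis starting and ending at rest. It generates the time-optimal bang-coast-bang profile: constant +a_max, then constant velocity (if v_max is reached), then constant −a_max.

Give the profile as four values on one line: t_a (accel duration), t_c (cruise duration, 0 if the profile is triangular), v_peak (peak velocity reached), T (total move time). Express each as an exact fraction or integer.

vₘ²/aₘ = 12²/3 = 48
27 < 48 → triangular
v_peak = √(27·3) = √81 = 9
t_a = 9/3 = 3; t_c = 0
T = 2·3 = 6

t_a=3 t_c=0 v_peak=9 T=6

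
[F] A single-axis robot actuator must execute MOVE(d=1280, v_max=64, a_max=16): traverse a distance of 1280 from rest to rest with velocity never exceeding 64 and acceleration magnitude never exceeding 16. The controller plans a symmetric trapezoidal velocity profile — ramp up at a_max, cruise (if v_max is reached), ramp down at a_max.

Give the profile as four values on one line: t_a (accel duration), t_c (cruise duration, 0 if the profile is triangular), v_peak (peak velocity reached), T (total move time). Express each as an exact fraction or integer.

v_max²/a_max = 64²/16 = 256
1280 ≥ 256 so v_max reached
t_a = 64/16 = 4; v_peak = 64
d_cruise = 1280 − 256 = 1024; t_c = 1024/64 = 16
T = 2·4 + 16 = 24

t_a=4 t_c=16 v_peak=64 T=24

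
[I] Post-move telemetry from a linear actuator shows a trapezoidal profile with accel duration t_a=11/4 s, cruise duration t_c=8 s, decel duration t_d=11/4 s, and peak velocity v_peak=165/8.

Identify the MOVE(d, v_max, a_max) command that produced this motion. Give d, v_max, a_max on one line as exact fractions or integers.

d=7095/32 v_max=165/8 a_max=15/2

a_max = (165/8)/(11/4) = 15/2
d_a = ½·165/8·11/4 = 1815/64; d_c = 165/8·8 = 165
d = 2·1815/64 + 165 = 7095/32
t_c = 8 > 0 so v_max = 165/8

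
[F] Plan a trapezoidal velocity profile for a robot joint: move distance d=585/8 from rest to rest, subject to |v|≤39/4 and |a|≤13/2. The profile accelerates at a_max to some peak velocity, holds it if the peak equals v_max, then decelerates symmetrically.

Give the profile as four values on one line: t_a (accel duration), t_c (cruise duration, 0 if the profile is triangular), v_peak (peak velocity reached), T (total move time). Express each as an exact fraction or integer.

vₘ²/aₘ = (39/4)²/(13/2) = 117/8
585/8 ≥ 117/8 → trapezoidal
t_a = (39/4)/(13/2) = 3/2; v_peak = 39/4
d_cruise = 585/8 − 117/8 = 117/2; t_c = (117/2)/(39/4) = 6
T = 2·3/2 + 6 = 9

t_a=3/2 t_c=6 v_peak=39/4 T=9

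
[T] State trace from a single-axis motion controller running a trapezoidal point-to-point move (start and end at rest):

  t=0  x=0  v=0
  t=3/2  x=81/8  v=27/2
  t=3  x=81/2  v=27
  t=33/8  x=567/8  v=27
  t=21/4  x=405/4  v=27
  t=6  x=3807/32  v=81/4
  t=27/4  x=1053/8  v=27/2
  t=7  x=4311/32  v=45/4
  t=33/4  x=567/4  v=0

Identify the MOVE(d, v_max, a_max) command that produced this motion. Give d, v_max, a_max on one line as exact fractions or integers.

final state: t=33/4, x=567/4, v=0 → d = 567/4
a_max = (27/2−0)/(3/2−0) = 9
max v = 27 over t∈[3,21/4] → v_max = 27
check: 27·(3+9/4) = 567/4 ✓

d=567/4 v_max=27 a_max=9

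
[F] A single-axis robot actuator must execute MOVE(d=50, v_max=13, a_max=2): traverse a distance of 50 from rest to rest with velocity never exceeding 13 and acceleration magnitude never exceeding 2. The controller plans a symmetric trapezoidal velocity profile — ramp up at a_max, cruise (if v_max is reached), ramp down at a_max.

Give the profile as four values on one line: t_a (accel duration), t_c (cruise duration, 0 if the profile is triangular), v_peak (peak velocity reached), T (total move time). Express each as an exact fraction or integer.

t_a=5 t_c=0 v_peak=10 T=10

v_max²/a_max = 13²/2 = 169/2
50 < 169/2 → triangular
v_peak = √(50·2) = √100 = 10
t_a = 10/2 = 5; t_c = 0
T = 2·5 = 10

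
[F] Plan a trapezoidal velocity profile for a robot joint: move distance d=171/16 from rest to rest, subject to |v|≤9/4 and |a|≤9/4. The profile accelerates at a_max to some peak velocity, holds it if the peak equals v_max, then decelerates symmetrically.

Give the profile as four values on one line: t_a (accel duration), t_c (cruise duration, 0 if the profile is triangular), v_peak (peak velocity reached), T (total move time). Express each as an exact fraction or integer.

t_a=1 t_c=15/4 v_peak=9/4 T=23/4

vₘ²/aₘ = (9/4)²/(9/4) = 9/4
171/16 ≥ 9/4 ⇒ cruise phase
t_a = (9/4)/(9/4) = 1; v_peak = 9/4
d_cruise = 171/16 − 9/4 = 135/16; t_c = (135/16)/(9/4) = 15/4
T = 2·1 + 15/4 = 23/4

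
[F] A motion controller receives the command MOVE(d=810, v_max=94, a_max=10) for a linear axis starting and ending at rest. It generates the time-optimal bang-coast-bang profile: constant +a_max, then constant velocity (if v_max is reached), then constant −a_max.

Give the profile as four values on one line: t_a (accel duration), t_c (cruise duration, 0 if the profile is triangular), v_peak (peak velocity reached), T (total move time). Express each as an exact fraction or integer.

t_a=9 t_c=0 v_peak=90 T=18

v_max²/a_max = 94²/10 = 4418/5
810 < 4418/5 ⇒ no cruise
v_peak = √(810·10) = √8100 = 90
t_a = 90/10 = 9; t_c = 0
T = 2·9 = 18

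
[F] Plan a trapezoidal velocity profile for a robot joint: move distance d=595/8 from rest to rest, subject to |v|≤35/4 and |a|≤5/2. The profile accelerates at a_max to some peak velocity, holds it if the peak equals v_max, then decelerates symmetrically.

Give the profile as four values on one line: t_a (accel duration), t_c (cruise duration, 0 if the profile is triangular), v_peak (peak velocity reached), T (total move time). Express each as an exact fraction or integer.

vₘ²/aₘ = (35/4)²/(5/2) = 245/8
595/8 ≥ 245/8 ⇒ cruise phase
t_a = (35/4)/(5/2) = 7/2; v_peak = 35/4
d_cruise = 595/8 − 245/8 = 175/4; t_c = (175/4)/(35/4) = 5
T = 2·7/2 + 5 = 12

t_a=7/2 t_c=5 v_peak=35/4 T=12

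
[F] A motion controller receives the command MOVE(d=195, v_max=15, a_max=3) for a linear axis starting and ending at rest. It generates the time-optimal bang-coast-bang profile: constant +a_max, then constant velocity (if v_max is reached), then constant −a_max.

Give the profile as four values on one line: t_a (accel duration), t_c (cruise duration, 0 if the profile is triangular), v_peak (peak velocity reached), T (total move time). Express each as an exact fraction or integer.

(v_max)²/a_max = 15²/3 = 75
195 ≥ 75 so v_max reached
t_a = 15/3 = 5; v_peak = 15
d_cruise = 195 − 75 = 120; t_c = 120/15 = 8
T = 2·5 + 8 = 18

t_a=5 t_c=8 v_peak=15 T=18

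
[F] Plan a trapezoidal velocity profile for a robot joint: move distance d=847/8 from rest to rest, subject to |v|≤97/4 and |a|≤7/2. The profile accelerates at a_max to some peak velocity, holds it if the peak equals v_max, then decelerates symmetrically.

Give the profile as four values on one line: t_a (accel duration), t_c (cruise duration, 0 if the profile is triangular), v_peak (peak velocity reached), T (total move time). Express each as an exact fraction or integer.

t_a=11/2 t_c=0 v_peak=77/4 T=11

(v_max)²/a_max = (97/4)²/(7/2) = 9409/56
847/8 < 9409/56 → triangular
v_peak = √(847/8·7/2) = √(5929/16) = 77/4
t_a = (77/4)/(7/2) = 11/2; t_c = 0
T = 2·11/2 = 11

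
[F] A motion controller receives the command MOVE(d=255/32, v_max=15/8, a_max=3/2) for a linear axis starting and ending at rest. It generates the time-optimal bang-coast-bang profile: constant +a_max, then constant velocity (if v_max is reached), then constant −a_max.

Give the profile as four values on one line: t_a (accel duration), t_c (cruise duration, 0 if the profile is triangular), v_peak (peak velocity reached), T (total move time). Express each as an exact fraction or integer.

t_a=5/4 t_c=3 v_peak=15/8 T=11/2

vₘ²/aₘ = (15/8)²/(3/2) = 75/32
255/32 ≥ 75/32 ⇒ cruise phase
t_a = (15/8)/(3/2) = 5/4; v_peak = 15/8
d_cruise = 255/32 − 75/32 = 45/8; t_c = (45/8)/(15/8) = 3
T = 2·5/4 + 3 = 11/2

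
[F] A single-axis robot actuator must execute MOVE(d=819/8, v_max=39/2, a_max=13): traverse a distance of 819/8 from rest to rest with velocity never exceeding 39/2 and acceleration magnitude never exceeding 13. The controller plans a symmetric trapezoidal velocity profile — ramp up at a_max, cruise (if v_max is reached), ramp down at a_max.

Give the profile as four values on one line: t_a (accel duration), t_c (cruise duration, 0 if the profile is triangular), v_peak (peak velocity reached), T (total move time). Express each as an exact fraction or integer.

t_a=3/2 t_c=15/4 v_peak=39/2 T=27/4

vₘ²/aₘ = (39/2)²/13 = 117/4
819/8 ≥ 117/4 → trapezoidal
t_a = (39/2)/13 = 3/2; v_peak = 39/2
d_cruise = 819/8 − 117/4 = 585/8; t_c = (585/8)/(39/2) = 15/4
T = 2·3/2 + 15/4 = 27/4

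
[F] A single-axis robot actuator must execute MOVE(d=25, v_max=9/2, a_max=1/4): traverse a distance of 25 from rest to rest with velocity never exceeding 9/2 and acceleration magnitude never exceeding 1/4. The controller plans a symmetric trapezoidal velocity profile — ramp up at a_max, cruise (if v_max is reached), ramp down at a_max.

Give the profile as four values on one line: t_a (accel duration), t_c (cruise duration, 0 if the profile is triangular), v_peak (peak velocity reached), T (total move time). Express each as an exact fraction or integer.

t_a=10 t_c=0 v_peak=5/2 T=20

v_max²/a_max = (9/2)²/(1/4) = 81
25 < 81 so t_c = 0
v_peak = √(25·1/4) = √(25/4) = 5/2
t_a = (5/2)/(1/4) = 10; t_c = 0
T = 2·10 = 20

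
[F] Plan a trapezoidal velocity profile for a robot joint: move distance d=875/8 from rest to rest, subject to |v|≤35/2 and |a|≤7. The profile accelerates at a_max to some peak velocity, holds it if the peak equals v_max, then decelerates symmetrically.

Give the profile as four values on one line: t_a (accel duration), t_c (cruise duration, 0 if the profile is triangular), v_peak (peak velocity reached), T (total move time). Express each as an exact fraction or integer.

(v_max)²/a_max = (35/2)²/7 = 175/4
875/8 ≥ 175/4 ⇒ cruise phase
t_a = (35/2)/7 = 5/2; v_peak = 35/2
d_cruise = 875/8 − 175/4 = 525/8; t_c = (525/8)/(35/2) = 15/4
T = 2·5/2 + 15/4 = 35/4

t_a=5/2 t_c=15/4 v_peak=35/2 T=35/4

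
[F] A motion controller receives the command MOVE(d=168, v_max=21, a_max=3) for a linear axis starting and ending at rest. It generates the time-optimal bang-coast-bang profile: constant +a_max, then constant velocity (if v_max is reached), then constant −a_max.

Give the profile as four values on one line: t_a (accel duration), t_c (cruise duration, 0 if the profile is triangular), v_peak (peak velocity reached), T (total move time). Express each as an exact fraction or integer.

v_max²/a_max = 21²/3 = 147
168 ≥ 147 → trapezoidal
t_a = 21/3 = 7; v_peak = 21
d_cruise = 168 − 147 = 21; t_c = 21/21 = 1
T = 2·7 + 1 = 15

t_a=7 t_c=1 v_peak=21 T=15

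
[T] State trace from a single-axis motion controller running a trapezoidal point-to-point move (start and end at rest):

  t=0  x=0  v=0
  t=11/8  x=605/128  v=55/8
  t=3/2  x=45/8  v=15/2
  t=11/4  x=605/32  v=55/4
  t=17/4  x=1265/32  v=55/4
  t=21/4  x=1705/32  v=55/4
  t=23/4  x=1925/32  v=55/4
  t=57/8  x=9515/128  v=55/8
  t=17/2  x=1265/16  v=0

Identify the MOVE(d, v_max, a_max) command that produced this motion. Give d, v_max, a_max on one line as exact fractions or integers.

d=1265/16 v_max=55/4 a_max=5

final state: t=17/2, x=1265/16, v=0 → d = 1265/16
a_max = (55/8−0)/(11/8−0) = 5
max v = 55/4 over t∈[11/4,23/4] → v_max = 55/4
check: 55/4·(11/4+3) = 1265/16 ✓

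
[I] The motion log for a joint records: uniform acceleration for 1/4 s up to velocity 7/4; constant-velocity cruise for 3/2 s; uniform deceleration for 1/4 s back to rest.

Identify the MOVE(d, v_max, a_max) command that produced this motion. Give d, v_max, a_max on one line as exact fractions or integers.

a_max = (7/4)/(1/4) = 7
d_a = ½·7/4·1/4 = 7/32; d_c = 7/4·3/2 = 21/8
d = 2·7/32 + 21/8 = 49/16
t_c = 3/2 > 0 → v_max = v_peak = 7/4

d=49/16 v_max=7/4 a_max=7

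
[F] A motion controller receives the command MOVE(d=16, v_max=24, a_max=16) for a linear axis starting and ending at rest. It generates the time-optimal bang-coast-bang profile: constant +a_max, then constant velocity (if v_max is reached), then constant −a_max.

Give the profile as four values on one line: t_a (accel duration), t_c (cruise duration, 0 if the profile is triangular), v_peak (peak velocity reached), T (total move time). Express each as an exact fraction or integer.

t_a=1 t_c=0 v_peak=16 T=2

v_max²/a_max = 24²/16 = 36
16 < 36 ⇒ no cruise
v_peak = √(16·16) = √256 = 16
t_a = 16/16 = 1; t_c = 0
T = 2·1 = 2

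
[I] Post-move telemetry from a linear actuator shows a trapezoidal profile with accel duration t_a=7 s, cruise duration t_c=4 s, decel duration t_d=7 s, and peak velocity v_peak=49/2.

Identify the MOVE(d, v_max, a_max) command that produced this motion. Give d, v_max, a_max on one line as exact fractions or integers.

a_max = (49/2)/7 = 7/2
d_a = ½·49/2·7 = 343/4; d_c = 49/2·4 = 98
d = 2·343/4 + 98 = 539/2
t_c = 4 > 0 ⇒ limit active, v_max = 49/2

d=539/2 v_max=49/2 a_max=7/2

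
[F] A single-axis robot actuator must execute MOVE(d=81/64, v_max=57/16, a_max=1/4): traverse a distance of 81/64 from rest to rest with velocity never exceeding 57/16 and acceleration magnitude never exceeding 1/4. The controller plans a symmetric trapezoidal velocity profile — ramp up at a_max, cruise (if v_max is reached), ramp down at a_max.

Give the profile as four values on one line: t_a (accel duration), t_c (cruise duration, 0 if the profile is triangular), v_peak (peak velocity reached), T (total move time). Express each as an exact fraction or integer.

vₘ²/aₘ = (57/16)²/(1/4) = 3249/64
81/64 < 3249/64 → triangular
v_peak = √(81/64·1/4) = √(81/256) = 9/16
t_a = (9/16)/(1/4) = 9/4; t_c = 0
T = 2·9/4 = 9/2

t_a=9/4 t_c=0 v_peak=9/16 T=9/2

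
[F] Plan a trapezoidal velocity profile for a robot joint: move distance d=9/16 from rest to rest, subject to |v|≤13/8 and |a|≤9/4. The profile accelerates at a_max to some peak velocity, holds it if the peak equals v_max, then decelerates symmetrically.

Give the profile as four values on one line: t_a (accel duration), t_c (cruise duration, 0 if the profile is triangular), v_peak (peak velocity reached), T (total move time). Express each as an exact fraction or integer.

v_max²/a_max = (13/8)²/(9/4) = 169/144
9/16 < 169/144 so t_c = 0
v_peak = √(9/16·9/4) = √(81/64) = 9/8
t_a = (9/8)/(9/4) = 1/2; t_c = 0
T = 2·1/2 = 1

t_a=1/2 t_c=0 v_peak=9/8 T=1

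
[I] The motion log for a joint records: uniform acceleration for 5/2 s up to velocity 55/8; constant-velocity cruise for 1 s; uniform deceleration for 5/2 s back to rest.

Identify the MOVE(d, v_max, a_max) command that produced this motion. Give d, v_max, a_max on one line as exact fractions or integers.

a_max = (55/8)/(5/2) = 11/4
d_a = ½·55/8·5/2 = 275/32; d_c = 55/8·1 = 55/8
d = 2·275/32 + 55/8 = 385/16
t_c = 1 > 0 so v_max = 55/8

d=385/16 v_max=55/8 a_max=11/4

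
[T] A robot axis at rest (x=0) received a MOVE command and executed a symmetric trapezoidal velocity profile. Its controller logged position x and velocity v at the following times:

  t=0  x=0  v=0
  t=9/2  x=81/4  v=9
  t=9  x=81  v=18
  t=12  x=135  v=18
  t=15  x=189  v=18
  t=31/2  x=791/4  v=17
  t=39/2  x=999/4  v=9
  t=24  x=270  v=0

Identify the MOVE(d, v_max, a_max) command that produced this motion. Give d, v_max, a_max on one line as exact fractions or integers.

d=270 v_max=18 a_max=2

final state: t=24, x=270, v=0 → d = 270
a_max = (9−0)/(9/2−0) = 2
max v = 18 over t∈[9,15] → v_max = 18
check: 18·(9+6) = 270 ✓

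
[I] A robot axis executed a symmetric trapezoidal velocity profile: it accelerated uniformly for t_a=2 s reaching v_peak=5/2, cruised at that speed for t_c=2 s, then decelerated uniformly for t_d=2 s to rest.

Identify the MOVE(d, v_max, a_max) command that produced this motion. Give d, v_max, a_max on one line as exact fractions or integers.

a_max = (5/2)/2 = 5/4
d_a = ½·5/2·2 = 5/2; d_c = 5/2·2 = 5
d = 2·5/2 + 5 = 10
t_c = 2 > 0 ⇒ limit active, v_max = 5/2

d=10 v_max=5/2 a_max=5/4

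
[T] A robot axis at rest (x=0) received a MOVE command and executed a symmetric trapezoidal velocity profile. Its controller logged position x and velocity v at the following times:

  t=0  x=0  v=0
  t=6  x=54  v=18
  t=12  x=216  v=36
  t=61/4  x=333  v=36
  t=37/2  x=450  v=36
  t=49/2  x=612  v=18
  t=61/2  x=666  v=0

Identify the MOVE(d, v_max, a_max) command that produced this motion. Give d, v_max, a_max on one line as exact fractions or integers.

d=666 v_max=36 a_max=3

final state: t=61/2, x=666, v=0 → d = 666
a_max = (18−0)/(6−0) = 3
max v = 36 over t∈[12,37/2] → v_max = 36
check: 36·(12+13/2) = 666 ✓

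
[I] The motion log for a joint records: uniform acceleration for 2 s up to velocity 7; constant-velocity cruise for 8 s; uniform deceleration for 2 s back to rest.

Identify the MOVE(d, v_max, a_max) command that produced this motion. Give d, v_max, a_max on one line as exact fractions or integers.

a_max = 7/2
d_a = ½·7·2 = 7; d_c = 7·8 = 56
d = 2·7 + 56 = 70
t_c = 8 > 0 → v_max = v_peak = 7

d=70 v_max=7 a_max=7/2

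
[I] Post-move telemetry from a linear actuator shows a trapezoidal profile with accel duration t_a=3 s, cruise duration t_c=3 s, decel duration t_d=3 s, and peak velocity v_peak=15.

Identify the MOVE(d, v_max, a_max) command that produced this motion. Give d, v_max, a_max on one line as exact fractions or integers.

d=90 v_max=15 a_max=5

a_max = 15/3 = 5
d_a = ½·15·3 = 45/2; d_c = 15·3 = 45
d = 2·45/2 + 45 = 90
t_c = 3 > 0 so v_max = 15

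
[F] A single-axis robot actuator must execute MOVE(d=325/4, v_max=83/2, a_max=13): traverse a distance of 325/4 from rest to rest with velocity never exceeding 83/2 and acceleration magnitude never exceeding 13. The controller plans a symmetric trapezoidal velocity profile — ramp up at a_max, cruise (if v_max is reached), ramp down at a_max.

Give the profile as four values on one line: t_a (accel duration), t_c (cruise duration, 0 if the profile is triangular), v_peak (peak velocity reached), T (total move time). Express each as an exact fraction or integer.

v_max²/a_max = (83/2)²/13 = 6889/52
325/4 < 6889/52 ⇒ no cruise
v_peak = √(325/4·13) = √(4225/4) = 65/2
t_a = (65/2)/13 = 5/2; t_c = 0
T = 2·5/2 = 5

t_a=5/2 t_c=0 v_peak=65/2 T=5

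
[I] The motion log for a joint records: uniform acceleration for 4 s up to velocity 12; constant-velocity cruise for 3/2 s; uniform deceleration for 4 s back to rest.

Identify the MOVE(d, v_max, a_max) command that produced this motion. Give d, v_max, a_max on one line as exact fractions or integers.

d=66 v_max=12 a_max=3

a_max = 12/4 = 3
d_a = ½·12·4 = 24; d_c = 12·3/2 = 18
d = 2·24 + 18 = 66
t_c = 3/2 > 0 → v_max = v_peak = 12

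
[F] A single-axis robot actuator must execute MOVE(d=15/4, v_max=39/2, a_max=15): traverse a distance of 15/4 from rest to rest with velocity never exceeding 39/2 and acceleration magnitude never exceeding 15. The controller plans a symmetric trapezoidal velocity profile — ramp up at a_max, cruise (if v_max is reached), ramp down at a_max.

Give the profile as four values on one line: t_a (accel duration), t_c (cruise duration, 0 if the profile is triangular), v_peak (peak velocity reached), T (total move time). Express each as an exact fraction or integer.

(v_max)²/a_max = (39/2)²/15 = 507/20
15/4 < 507/20 so t_c = 0
v_peak = √(15/4·15) = √(225/4) = 15/2
t_a = (15/2)/15 = 1/2; t_c = 0
T = 2·1/2 = 1

t_a=1/2 t_c=0 v_peak=15/2 T=1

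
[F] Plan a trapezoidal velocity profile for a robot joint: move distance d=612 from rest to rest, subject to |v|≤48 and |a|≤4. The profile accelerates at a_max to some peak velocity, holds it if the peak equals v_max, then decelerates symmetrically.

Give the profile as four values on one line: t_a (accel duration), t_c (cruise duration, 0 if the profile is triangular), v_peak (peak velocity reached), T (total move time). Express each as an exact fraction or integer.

t_a=12 t_c=3/4 v_peak=48 T=99/4

(v_max)²/a_max = 48²/4 = 576
612 ≥ 576 ⇒ cruise phase
t_a = 48/4 = 12; v_peak = 48
d_cruise = 612 − 576 = 36; t_c = 36/48 = 3/4
T = 2·12 + 3/4 = 99/4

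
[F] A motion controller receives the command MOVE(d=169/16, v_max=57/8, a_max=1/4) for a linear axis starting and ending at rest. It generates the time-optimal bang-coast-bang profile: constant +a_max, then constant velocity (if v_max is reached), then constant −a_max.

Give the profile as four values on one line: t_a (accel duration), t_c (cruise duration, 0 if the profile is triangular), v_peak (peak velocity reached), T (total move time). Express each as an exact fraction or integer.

t_a=13/2 t_c=0 v_peak=13/8 T=13

vₘ²/aₘ = (57/8)²/(1/4) = 3249/16
169/16 < 3249/16 → triangular
v_peak = √(169/16·1/4) = √(169/64) = 13/8
t_a = (13/8)/(1/4) = 13/2; t_c = 0
T = 2·13/2 = 13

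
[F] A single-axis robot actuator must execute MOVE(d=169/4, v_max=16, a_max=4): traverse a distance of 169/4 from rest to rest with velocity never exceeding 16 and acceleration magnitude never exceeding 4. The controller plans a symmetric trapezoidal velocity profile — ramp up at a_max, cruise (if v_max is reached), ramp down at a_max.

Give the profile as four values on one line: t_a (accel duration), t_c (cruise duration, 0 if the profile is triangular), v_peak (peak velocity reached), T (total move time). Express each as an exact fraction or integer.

vₘ²/aₘ = 16²/4 = 64
169/4 < 64 ⇒ no cruise
v_peak = √(169/4·4) = √169 = 13
t_a = 13/4; t_c = 0
T = 2·13/4 = 13/2

t_a=13/4 t_c=0 v_peak=13 T=13/2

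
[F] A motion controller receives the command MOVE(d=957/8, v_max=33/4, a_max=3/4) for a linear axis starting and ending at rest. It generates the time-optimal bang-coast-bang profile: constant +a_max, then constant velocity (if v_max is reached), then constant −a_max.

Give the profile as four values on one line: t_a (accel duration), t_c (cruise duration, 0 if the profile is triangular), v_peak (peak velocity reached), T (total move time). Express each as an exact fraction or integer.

(v_max)²/a_max = (33/4)²/(3/4) = 363/4
957/8 ≥ 363/4 → trapezoidal
t_a = (33/4)/(3/4) = 11; v_peak = 33/4
d_cruise = 957/8 − 363/4 = 231/8; t_c = (231/8)/(33/4) = 7/2
T = 2·11 + 7/2 = 51/2

t_a=11 t_c=7/2 v_peak=33/4 T=51/2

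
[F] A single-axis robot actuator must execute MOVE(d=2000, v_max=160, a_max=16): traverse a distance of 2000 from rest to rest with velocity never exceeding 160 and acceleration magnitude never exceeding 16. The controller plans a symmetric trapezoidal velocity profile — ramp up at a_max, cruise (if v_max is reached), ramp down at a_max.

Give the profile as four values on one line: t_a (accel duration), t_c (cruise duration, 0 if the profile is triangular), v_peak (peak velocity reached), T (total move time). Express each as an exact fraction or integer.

t_a=10 t_c=5/2 v_peak=160 T=45/2

v_max²/a_max = 160²/16 = 1600
2000 ≥ 1600 ⇒ cruise phase
t_a = 160/16 = 10; v_peak = 160
d_cruise = 2000 − 1600 = 400; t_c = 400/160 = 5/2
T = 2·10 + 5/2 = 45/2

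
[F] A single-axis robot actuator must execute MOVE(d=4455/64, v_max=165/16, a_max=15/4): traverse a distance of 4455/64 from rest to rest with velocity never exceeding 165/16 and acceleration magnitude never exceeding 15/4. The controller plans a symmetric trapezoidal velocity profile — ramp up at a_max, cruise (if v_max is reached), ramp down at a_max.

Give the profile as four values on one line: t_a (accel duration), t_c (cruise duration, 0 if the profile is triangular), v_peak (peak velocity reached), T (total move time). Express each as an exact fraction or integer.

t_a=11/4 t_c=4 v_peak=165/16 T=19/2

vₘ²/aₘ = (165/16)²/(15/4) = 1815/64
4455/64 ≥ 1815/64 ⇒ cruise phase
t_a = (165/16)/(15/4) = 11/4; v_peak = 165/16
d_cruise = 4455/64 − 1815/64 = 165/4; t_c = (165/4)/(165/16) = 4
T = 2·11/4 + 4 = 19/2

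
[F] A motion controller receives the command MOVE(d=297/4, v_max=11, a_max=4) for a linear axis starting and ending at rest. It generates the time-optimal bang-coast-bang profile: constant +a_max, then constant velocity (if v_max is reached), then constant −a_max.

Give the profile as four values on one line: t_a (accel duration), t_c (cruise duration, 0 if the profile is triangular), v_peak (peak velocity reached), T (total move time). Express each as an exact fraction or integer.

t_a=11/4 t_c=4 v_peak=11 T=19/2

vₘ²/aₘ = 11²/4 = 121/4
297/4 ≥ 121/4 → trapezoidal
t_a = 11/4; v_peak = 11
d_cruise = 297/4 − 121/4 = 44; t_c = 44/11 = 4
T = 2·11/4 + 4 = 19/2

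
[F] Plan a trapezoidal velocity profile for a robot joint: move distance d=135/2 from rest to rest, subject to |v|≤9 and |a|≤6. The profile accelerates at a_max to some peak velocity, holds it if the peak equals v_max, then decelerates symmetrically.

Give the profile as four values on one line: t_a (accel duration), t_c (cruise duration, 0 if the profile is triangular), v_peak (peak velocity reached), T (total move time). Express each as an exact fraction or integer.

vₘ²/aₘ = 9²/6 = 27/2
135/2 ≥ 27/2 so v_max reached
t_a = 9/6 = 3/2; v_peak = 9
d_cruise = 135/2 − 27/2 = 54; t_c = 54/9 = 6
T = 2·3/2 + 6 = 9

t_a=3/2 t_c=6 v_peak=9 T=9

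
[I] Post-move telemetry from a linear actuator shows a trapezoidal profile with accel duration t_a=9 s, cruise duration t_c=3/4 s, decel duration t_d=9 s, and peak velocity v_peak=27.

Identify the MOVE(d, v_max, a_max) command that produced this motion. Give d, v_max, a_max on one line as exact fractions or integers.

d=1053/4 v_max=27 a_max=3

a_max = 27/9 = 3
d_a = ½·27·9 = 243/2; d_c = 27·3/4 = 81/4
d = 2·243/2 + 81/4 = 1053/4
t_c = 3/4 > 0 so v_max = 27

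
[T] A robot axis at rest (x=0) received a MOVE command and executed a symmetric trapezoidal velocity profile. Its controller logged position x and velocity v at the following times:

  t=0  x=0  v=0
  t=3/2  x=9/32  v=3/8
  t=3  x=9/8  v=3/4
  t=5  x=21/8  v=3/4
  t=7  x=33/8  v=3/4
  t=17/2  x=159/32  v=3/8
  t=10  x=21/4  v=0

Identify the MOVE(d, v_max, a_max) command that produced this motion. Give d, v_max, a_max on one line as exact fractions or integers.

final state: t=10, x=21/4, v=0 → d = 21/4
a_max = (3/8−0)/(3/2−0) = 1/4
max v = 3/4 over t∈[3,7] → v_max = 3/4
check: 3/4·(3+4) = 21/4 ✓

d=21/4 v_max=3/4 a_max=1/4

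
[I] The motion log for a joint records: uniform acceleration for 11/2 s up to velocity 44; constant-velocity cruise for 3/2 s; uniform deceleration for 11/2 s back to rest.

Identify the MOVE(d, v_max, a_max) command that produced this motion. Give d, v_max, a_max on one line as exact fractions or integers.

a_max = 44/(11/2) = 8
d_a = ½·44·11/2 = 121; d_c = 44·3/2 = 66
d = 2·121 + 66 = 308
t_c = 3/2 > 0 ⇒ limit active, v_max = 44

d=308 v_max=44 a_max=8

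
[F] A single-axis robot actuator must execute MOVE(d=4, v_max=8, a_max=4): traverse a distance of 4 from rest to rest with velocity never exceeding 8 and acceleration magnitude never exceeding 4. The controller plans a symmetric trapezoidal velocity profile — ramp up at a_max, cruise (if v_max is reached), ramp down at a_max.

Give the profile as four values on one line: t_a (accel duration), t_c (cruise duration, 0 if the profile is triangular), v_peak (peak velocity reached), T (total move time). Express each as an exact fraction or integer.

(v_max)²/a_max = 8²/4 = 16
4 < 16 → triangular
v_peak = √(4·4) = √16 = 4
t_a = 4/4 = 1; t_c = 0
T = 2·1 = 2

t_a=1 t_c=0 v_peak=4 T=2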